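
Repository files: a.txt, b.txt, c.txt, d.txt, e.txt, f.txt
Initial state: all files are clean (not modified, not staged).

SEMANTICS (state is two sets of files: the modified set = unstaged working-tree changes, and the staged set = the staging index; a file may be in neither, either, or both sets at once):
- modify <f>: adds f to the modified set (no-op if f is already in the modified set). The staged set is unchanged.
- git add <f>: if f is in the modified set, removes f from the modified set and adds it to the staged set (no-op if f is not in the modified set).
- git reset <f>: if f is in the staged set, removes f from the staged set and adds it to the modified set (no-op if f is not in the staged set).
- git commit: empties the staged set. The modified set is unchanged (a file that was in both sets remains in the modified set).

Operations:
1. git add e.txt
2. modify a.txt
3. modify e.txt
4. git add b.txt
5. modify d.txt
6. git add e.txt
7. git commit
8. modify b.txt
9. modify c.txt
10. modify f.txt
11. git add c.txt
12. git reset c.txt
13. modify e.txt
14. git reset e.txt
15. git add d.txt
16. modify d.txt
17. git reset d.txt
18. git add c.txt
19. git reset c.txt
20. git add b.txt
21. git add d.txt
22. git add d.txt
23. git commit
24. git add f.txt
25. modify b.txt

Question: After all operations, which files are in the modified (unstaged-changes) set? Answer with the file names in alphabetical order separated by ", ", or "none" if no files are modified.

After op 1 (git add e.txt): modified={none} staged={none}
After op 2 (modify a.txt): modified={a.txt} staged={none}
After op 3 (modify e.txt): modified={a.txt, e.txt} staged={none}
After op 4 (git add b.txt): modified={a.txt, e.txt} staged={none}
After op 5 (modify d.txt): modified={a.txt, d.txt, e.txt} staged={none}
After op 6 (git add e.txt): modified={a.txt, d.txt} staged={e.txt}
After op 7 (git commit): modified={a.txt, d.txt} staged={none}
After op 8 (modify b.txt): modified={a.txt, b.txt, d.txt} staged={none}
After op 9 (modify c.txt): modified={a.txt, b.txt, c.txt, d.txt} staged={none}
After op 10 (modify f.txt): modified={a.txt, b.txt, c.txt, d.txt, f.txt} staged={none}
After op 11 (git add c.txt): modified={a.txt, b.txt, d.txt, f.txt} staged={c.txt}
After op 12 (git reset c.txt): modified={a.txt, b.txt, c.txt, d.txt, f.txt} staged={none}
After op 13 (modify e.txt): modified={a.txt, b.txt, c.txt, d.txt, e.txt, f.txt} staged={none}
After op 14 (git reset e.txt): modified={a.txt, b.txt, c.txt, d.txt, e.txt, f.txt} staged={none}
After op 15 (git add d.txt): modified={a.txt, b.txt, c.txt, e.txt, f.txt} staged={d.txt}
After op 16 (modify d.txt): modified={a.txt, b.txt, c.txt, d.txt, e.txt, f.txt} staged={d.txt}
After op 17 (git reset d.txt): modified={a.txt, b.txt, c.txt, d.txt, e.txt, f.txt} staged={none}
After op 18 (git add c.txt): modified={a.txt, b.txt, d.txt, e.txt, f.txt} staged={c.txt}
After op 19 (git reset c.txt): modified={a.txt, b.txt, c.txt, d.txt, e.txt, f.txt} staged={none}
After op 20 (git add b.txt): modified={a.txt, c.txt, d.txt, e.txt, f.txt} staged={b.txt}
After op 21 (git add d.txt): modified={a.txt, c.txt, e.txt, f.txt} staged={b.txt, d.txt}
After op 22 (git add d.txt): modified={a.txt, c.txt, e.txt, f.txt} staged={b.txt, d.txt}
After op 23 (git commit): modified={a.txt, c.txt, e.txt, f.txt} staged={none}
After op 24 (git add f.txt): modified={a.txt, c.txt, e.txt} staged={f.txt}
After op 25 (modify b.txt): modified={a.txt, b.txt, c.txt, e.txt} staged={f.txt}

Answer: a.txt, b.txt, c.txt, e.txt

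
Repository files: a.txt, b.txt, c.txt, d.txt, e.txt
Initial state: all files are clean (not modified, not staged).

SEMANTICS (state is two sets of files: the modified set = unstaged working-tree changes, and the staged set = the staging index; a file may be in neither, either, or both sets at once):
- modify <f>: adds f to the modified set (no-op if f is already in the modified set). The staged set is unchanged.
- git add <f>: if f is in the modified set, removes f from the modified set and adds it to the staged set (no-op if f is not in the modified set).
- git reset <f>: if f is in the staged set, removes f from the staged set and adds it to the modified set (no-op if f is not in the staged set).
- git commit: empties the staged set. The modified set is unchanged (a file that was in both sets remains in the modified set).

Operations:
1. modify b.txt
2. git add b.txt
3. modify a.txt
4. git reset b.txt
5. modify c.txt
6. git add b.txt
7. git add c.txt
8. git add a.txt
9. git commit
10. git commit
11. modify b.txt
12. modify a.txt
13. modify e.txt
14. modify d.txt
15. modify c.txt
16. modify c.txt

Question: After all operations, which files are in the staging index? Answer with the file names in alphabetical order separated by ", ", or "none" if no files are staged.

After op 1 (modify b.txt): modified={b.txt} staged={none}
After op 2 (git add b.txt): modified={none} staged={b.txt}
After op 3 (modify a.txt): modified={a.txt} staged={b.txt}
After op 4 (git reset b.txt): modified={a.txt, b.txt} staged={none}
After op 5 (modify c.txt): modified={a.txt, b.txt, c.txt} staged={none}
After op 6 (git add b.txt): modified={a.txt, c.txt} staged={b.txt}
After op 7 (git add c.txt): modified={a.txt} staged={b.txt, c.txt}
After op 8 (git add a.txt): modified={none} staged={a.txt, b.txt, c.txt}
After op 9 (git commit): modified={none} staged={none}
After op 10 (git commit): modified={none} staged={none}
After op 11 (modify b.txt): modified={b.txt} staged={none}
After op 12 (modify a.txt): modified={a.txt, b.txt} staged={none}
After op 13 (modify e.txt): modified={a.txt, b.txt, e.txt} staged={none}
After op 14 (modify d.txt): modified={a.txt, b.txt, d.txt, e.txt} staged={none}
After op 15 (modify c.txt): modified={a.txt, b.txt, c.txt, d.txt, e.txt} staged={none}
After op 16 (modify c.txt): modified={a.txt, b.txt, c.txt, d.txt, e.txt} staged={none}

Answer: none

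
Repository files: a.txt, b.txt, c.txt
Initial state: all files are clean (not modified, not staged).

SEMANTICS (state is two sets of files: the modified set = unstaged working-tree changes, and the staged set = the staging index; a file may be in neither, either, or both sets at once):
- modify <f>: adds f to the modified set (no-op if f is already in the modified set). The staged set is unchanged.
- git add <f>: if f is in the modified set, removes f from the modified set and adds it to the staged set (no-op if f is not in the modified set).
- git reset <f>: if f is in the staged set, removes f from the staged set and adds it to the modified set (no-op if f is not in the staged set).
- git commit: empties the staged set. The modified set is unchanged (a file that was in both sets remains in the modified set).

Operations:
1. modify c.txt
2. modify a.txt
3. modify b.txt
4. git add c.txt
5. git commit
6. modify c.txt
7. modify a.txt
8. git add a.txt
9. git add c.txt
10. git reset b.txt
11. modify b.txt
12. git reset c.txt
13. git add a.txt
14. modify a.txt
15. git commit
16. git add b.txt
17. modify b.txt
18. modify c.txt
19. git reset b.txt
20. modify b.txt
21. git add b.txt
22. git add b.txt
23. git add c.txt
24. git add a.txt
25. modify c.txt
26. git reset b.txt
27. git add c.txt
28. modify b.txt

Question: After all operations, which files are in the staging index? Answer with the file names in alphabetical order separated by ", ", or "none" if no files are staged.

After op 1 (modify c.txt): modified={c.txt} staged={none}
After op 2 (modify a.txt): modified={a.txt, c.txt} staged={none}
After op 3 (modify b.txt): modified={a.txt, b.txt, c.txt} staged={none}
After op 4 (git add c.txt): modified={a.txt, b.txt} staged={c.txt}
After op 5 (git commit): modified={a.txt, b.txt} staged={none}
After op 6 (modify c.txt): modified={a.txt, b.txt, c.txt} staged={none}
After op 7 (modify a.txt): modified={a.txt, b.txt, c.txt} staged={none}
After op 8 (git add a.txt): modified={b.txt, c.txt} staged={a.txt}
After op 9 (git add c.txt): modified={b.txt} staged={a.txt, c.txt}
After op 10 (git reset b.txt): modified={b.txt} staged={a.txt, c.txt}
After op 11 (modify b.txt): modified={b.txt} staged={a.txt, c.txt}
After op 12 (git reset c.txt): modified={b.txt, c.txt} staged={a.txt}
After op 13 (git add a.txt): modified={b.txt, c.txt} staged={a.txt}
After op 14 (modify a.txt): modified={a.txt, b.txt, c.txt} staged={a.txt}
After op 15 (git commit): modified={a.txt, b.txt, c.txt} staged={none}
After op 16 (git add b.txt): modified={a.txt, c.txt} staged={b.txt}
After op 17 (modify b.txt): modified={a.txt, b.txt, c.txt} staged={b.txt}
After op 18 (modify c.txt): modified={a.txt, b.txt, c.txt} staged={b.txt}
After op 19 (git reset b.txt): modified={a.txt, b.txt, c.txt} staged={none}
After op 20 (modify b.txt): modified={a.txt, b.txt, c.txt} staged={none}
After op 21 (git add b.txt): modified={a.txt, c.txt} staged={b.txt}
After op 22 (git add b.txt): modified={a.txt, c.txt} staged={b.txt}
After op 23 (git add c.txt): modified={a.txt} staged={b.txt, c.txt}
After op 24 (git add a.txt): modified={none} staged={a.txt, b.txt, c.txt}
After op 25 (modify c.txt): modified={c.txt} staged={a.txt, b.txt, c.txt}
After op 26 (git reset b.txt): modified={b.txt, c.txt} staged={a.txt, c.txt}
After op 27 (git add c.txt): modified={b.txt} staged={a.txt, c.txt}
After op 28 (modify b.txt): modified={b.txt} staged={a.txt, c.txt}

Answer: a.txt, c.txt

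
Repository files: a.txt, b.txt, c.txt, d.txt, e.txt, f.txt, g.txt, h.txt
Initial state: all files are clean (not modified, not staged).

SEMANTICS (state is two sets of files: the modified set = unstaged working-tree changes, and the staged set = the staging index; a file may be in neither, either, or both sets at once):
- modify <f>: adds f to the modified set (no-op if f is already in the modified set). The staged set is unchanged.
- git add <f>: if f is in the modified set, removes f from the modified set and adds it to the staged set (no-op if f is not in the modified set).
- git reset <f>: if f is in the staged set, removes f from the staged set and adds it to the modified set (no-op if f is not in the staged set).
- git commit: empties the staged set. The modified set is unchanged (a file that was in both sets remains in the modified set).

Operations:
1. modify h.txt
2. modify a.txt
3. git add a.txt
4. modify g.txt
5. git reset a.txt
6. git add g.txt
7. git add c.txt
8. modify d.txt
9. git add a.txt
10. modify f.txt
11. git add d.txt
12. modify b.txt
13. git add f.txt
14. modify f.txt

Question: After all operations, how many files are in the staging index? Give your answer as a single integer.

Answer: 4

Derivation:
After op 1 (modify h.txt): modified={h.txt} staged={none}
After op 2 (modify a.txt): modified={a.txt, h.txt} staged={none}
After op 3 (git add a.txt): modified={h.txt} staged={a.txt}
After op 4 (modify g.txt): modified={g.txt, h.txt} staged={a.txt}
After op 5 (git reset a.txt): modified={a.txt, g.txt, h.txt} staged={none}
After op 6 (git add g.txt): modified={a.txt, h.txt} staged={g.txt}
After op 7 (git add c.txt): modified={a.txt, h.txt} staged={g.txt}
After op 8 (modify d.txt): modified={a.txt, d.txt, h.txt} staged={g.txt}
After op 9 (git add a.txt): modified={d.txt, h.txt} staged={a.txt, g.txt}
After op 10 (modify f.txt): modified={d.txt, f.txt, h.txt} staged={a.txt, g.txt}
After op 11 (git add d.txt): modified={f.txt, h.txt} staged={a.txt, d.txt, g.txt}
After op 12 (modify b.txt): modified={b.txt, f.txt, h.txt} staged={a.txt, d.txt, g.txt}
After op 13 (git add f.txt): modified={b.txt, h.txt} staged={a.txt, d.txt, f.txt, g.txt}
After op 14 (modify f.txt): modified={b.txt, f.txt, h.txt} staged={a.txt, d.txt, f.txt, g.txt}
Final staged set: {a.txt, d.txt, f.txt, g.txt} -> count=4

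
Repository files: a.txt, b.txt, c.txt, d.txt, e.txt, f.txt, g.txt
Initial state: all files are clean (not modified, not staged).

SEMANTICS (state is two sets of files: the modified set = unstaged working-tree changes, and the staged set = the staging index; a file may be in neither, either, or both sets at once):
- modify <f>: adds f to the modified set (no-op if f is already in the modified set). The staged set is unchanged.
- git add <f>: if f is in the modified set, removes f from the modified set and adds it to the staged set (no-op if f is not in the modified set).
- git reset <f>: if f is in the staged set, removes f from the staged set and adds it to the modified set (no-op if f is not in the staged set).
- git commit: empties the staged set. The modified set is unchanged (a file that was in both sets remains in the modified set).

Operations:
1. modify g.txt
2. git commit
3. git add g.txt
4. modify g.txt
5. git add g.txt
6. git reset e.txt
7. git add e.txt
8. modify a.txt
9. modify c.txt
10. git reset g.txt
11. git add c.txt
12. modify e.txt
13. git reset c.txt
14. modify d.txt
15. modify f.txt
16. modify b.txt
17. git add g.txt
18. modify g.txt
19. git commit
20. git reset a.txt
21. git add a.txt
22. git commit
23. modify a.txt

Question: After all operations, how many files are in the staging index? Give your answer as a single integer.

Answer: 0

Derivation:
After op 1 (modify g.txt): modified={g.txt} staged={none}
After op 2 (git commit): modified={g.txt} staged={none}
After op 3 (git add g.txt): modified={none} staged={g.txt}
After op 4 (modify g.txt): modified={g.txt} staged={g.txt}
After op 5 (git add g.txt): modified={none} staged={g.txt}
After op 6 (git reset e.txt): modified={none} staged={g.txt}
After op 7 (git add e.txt): modified={none} staged={g.txt}
After op 8 (modify a.txt): modified={a.txt} staged={g.txt}
After op 9 (modify c.txt): modified={a.txt, c.txt} staged={g.txt}
After op 10 (git reset g.txt): modified={a.txt, c.txt, g.txt} staged={none}
After op 11 (git add c.txt): modified={a.txt, g.txt} staged={c.txt}
After op 12 (modify e.txt): modified={a.txt, e.txt, g.txt} staged={c.txt}
After op 13 (git reset c.txt): modified={a.txt, c.txt, e.txt, g.txt} staged={none}
After op 14 (modify d.txt): modified={a.txt, c.txt, d.txt, e.txt, g.txt} staged={none}
After op 15 (modify f.txt): modified={a.txt, c.txt, d.txt, e.txt, f.txt, g.txt} staged={none}
After op 16 (modify b.txt): modified={a.txt, b.txt, c.txt, d.txt, e.txt, f.txt, g.txt} staged={none}
After op 17 (git add g.txt): modified={a.txt, b.txt, c.txt, d.txt, e.txt, f.txt} staged={g.txt}
After op 18 (modify g.txt): modified={a.txt, b.txt, c.txt, d.txt, e.txt, f.txt, g.txt} staged={g.txt}
After op 19 (git commit): modified={a.txt, b.txt, c.txt, d.txt, e.txt, f.txt, g.txt} staged={none}
After op 20 (git reset a.txt): modified={a.txt, b.txt, c.txt, d.txt, e.txt, f.txt, g.txt} staged={none}
After op 21 (git add a.txt): modified={b.txt, c.txt, d.txt, e.txt, f.txt, g.txt} staged={a.txt}
After op 22 (git commit): modified={b.txt, c.txt, d.txt, e.txt, f.txt, g.txt} staged={none}
After op 23 (modify a.txt): modified={a.txt, b.txt, c.txt, d.txt, e.txt, f.txt, g.txt} staged={none}
Final staged set: {none} -> count=0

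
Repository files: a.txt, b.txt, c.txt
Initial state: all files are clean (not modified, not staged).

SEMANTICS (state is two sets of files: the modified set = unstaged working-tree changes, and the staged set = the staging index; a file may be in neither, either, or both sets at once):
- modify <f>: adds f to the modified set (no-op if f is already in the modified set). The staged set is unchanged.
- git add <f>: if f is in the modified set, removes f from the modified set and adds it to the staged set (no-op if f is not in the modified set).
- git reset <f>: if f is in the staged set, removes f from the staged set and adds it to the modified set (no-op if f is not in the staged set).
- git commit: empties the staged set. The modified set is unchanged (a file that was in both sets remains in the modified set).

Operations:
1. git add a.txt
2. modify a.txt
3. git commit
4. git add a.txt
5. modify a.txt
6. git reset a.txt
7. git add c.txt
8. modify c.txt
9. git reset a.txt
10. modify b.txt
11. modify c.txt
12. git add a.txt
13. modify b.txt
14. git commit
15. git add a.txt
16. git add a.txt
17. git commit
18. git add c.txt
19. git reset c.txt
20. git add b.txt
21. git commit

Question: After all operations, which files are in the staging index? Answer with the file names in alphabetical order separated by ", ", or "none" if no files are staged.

Answer: none

Derivation:
After op 1 (git add a.txt): modified={none} staged={none}
After op 2 (modify a.txt): modified={a.txt} staged={none}
After op 3 (git commit): modified={a.txt} staged={none}
After op 4 (git add a.txt): modified={none} staged={a.txt}
After op 5 (modify a.txt): modified={a.txt} staged={a.txt}
After op 6 (git reset a.txt): modified={a.txt} staged={none}
After op 7 (git add c.txt): modified={a.txt} staged={none}
After op 8 (modify c.txt): modified={a.txt, c.txt} staged={none}
After op 9 (git reset a.txt): modified={a.txt, c.txt} staged={none}
After op 10 (modify b.txt): modified={a.txt, b.txt, c.txt} staged={none}
After op 11 (modify c.txt): modified={a.txt, b.txt, c.txt} staged={none}
After op 12 (git add a.txt): modified={b.txt, c.txt} staged={a.txt}
After op 13 (modify b.txt): modified={b.txt, c.txt} staged={a.txt}
After op 14 (git commit): modified={b.txt, c.txt} staged={none}
After op 15 (git add a.txt): modified={b.txt, c.txt} staged={none}
After op 16 (git add a.txt): modified={b.txt, c.txt} staged={none}
After op 17 (git commit): modified={b.txt, c.txt} staged={none}
After op 18 (git add c.txt): modified={b.txt} staged={c.txt}
After op 19 (git reset c.txt): modified={b.txt, c.txt} staged={none}
After op 20 (git add b.txt): modified={c.txt} staged={b.txt}
After op 21 (git commit): modified={c.txt} staged={none}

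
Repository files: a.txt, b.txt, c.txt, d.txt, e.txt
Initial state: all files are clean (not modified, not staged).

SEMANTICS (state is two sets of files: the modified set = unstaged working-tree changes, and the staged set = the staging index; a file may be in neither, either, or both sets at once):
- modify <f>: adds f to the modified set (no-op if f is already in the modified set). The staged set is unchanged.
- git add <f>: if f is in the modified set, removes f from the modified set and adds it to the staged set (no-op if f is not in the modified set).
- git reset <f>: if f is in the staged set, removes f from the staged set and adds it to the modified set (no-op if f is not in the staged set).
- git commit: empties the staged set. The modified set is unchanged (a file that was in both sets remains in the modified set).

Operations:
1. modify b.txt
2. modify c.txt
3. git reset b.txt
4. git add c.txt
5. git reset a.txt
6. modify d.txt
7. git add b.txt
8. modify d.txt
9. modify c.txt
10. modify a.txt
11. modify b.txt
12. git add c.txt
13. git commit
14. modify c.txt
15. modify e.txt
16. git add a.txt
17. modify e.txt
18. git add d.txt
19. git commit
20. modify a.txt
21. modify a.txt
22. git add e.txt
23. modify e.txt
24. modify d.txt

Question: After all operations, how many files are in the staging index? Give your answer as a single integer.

Answer: 1

Derivation:
After op 1 (modify b.txt): modified={b.txt} staged={none}
After op 2 (modify c.txt): modified={b.txt, c.txt} staged={none}
After op 3 (git reset b.txt): modified={b.txt, c.txt} staged={none}
After op 4 (git add c.txt): modified={b.txt} staged={c.txt}
After op 5 (git reset a.txt): modified={b.txt} staged={c.txt}
After op 6 (modify d.txt): modified={b.txt, d.txt} staged={c.txt}
After op 7 (git add b.txt): modified={d.txt} staged={b.txt, c.txt}
After op 8 (modify d.txt): modified={d.txt} staged={b.txt, c.txt}
After op 9 (modify c.txt): modified={c.txt, d.txt} staged={b.txt, c.txt}
After op 10 (modify a.txt): modified={a.txt, c.txt, d.txt} staged={b.txt, c.txt}
After op 11 (modify b.txt): modified={a.txt, b.txt, c.txt, d.txt} staged={b.txt, c.txt}
After op 12 (git add c.txt): modified={a.txt, b.txt, d.txt} staged={b.txt, c.txt}
After op 13 (git commit): modified={a.txt, b.txt, d.txt} staged={none}
After op 14 (modify c.txt): modified={a.txt, b.txt, c.txt, d.txt} staged={none}
After op 15 (modify e.txt): modified={a.txt, b.txt, c.txt, d.txt, e.txt} staged={none}
After op 16 (git add a.txt): modified={b.txt, c.txt, d.txt, e.txt} staged={a.txt}
After op 17 (modify e.txt): modified={b.txt, c.txt, d.txt, e.txt} staged={a.txt}
After op 18 (git add d.txt): modified={b.txt, c.txt, e.txt} staged={a.txt, d.txt}
After op 19 (git commit): modified={b.txt, c.txt, e.txt} staged={none}
After op 20 (modify a.txt): modified={a.txt, b.txt, c.txt, e.txt} staged={none}
After op 21 (modify a.txt): modified={a.txt, b.txt, c.txt, e.txt} staged={none}
After op 22 (git add e.txt): modified={a.txt, b.txt, c.txt} staged={e.txt}
After op 23 (modify e.txt): modified={a.txt, b.txt, c.txt, e.txt} staged={e.txt}
After op 24 (modify d.txt): modified={a.txt, b.txt, c.txt, d.txt, e.txt} staged={e.txt}
Final staged set: {e.txt} -> count=1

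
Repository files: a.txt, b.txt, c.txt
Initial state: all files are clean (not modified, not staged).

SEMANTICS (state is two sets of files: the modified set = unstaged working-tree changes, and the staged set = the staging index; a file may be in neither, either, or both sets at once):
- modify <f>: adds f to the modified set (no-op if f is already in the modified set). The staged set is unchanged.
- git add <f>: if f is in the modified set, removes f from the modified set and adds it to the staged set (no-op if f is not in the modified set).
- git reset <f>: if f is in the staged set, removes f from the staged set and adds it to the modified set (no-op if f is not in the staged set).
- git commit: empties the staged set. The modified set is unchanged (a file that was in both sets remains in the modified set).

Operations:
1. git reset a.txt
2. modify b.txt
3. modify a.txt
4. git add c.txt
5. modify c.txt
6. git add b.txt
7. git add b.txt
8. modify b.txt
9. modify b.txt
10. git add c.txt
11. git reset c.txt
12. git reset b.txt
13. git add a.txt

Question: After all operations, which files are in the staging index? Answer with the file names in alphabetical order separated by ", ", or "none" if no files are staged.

Answer: a.txt

Derivation:
After op 1 (git reset a.txt): modified={none} staged={none}
After op 2 (modify b.txt): modified={b.txt} staged={none}
After op 3 (modify a.txt): modified={a.txt, b.txt} staged={none}
After op 4 (git add c.txt): modified={a.txt, b.txt} staged={none}
After op 5 (modify c.txt): modified={a.txt, b.txt, c.txt} staged={none}
After op 6 (git add b.txt): modified={a.txt, c.txt} staged={b.txt}
After op 7 (git add b.txt): modified={a.txt, c.txt} staged={b.txt}
After op 8 (modify b.txt): modified={a.txt, b.txt, c.txt} staged={b.txt}
After op 9 (modify b.txt): modified={a.txt, b.txt, c.txt} staged={b.txt}
After op 10 (git add c.txt): modified={a.txt, b.txt} staged={b.txt, c.txt}
After op 11 (git reset c.txt): modified={a.txt, b.txt, c.txt} staged={b.txt}
After op 12 (git reset b.txt): modified={a.txt, b.txt, c.txt} staged={none}
After op 13 (git add a.txt): modified={b.txt, c.txt} staged={a.txt}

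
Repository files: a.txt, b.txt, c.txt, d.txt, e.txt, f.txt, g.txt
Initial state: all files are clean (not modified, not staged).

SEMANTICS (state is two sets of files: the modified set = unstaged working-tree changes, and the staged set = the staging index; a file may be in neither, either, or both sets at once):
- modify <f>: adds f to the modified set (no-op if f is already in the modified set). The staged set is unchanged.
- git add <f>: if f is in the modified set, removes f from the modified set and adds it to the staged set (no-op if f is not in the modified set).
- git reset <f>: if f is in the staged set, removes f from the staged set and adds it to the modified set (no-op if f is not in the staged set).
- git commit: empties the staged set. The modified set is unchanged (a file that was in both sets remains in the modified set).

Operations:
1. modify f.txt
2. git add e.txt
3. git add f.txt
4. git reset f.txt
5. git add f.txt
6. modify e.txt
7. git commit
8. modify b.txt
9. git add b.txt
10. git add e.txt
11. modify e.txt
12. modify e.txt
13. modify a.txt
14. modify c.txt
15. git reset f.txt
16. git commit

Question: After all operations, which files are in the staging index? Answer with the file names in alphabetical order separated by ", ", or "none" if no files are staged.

Answer: none

Derivation:
After op 1 (modify f.txt): modified={f.txt} staged={none}
After op 2 (git add e.txt): modified={f.txt} staged={none}
After op 3 (git add f.txt): modified={none} staged={f.txt}
After op 4 (git reset f.txt): modified={f.txt} staged={none}
After op 5 (git add f.txt): modified={none} staged={f.txt}
After op 6 (modify e.txt): modified={e.txt} staged={f.txt}
After op 7 (git commit): modified={e.txt} staged={none}
After op 8 (modify b.txt): modified={b.txt, e.txt} staged={none}
After op 9 (git add b.txt): modified={e.txt} staged={b.txt}
After op 10 (git add e.txt): modified={none} staged={b.txt, e.txt}
After op 11 (modify e.txt): modified={e.txt} staged={b.txt, e.txt}
After op 12 (modify e.txt): modified={e.txt} staged={b.txt, e.txt}
After op 13 (modify a.txt): modified={a.txt, e.txt} staged={b.txt, e.txt}
After op 14 (modify c.txt): modified={a.txt, c.txt, e.txt} staged={b.txt, e.txt}
After op 15 (git reset f.txt): modified={a.txt, c.txt, e.txt} staged={b.txt, e.txt}
After op 16 (git commit): modified={a.txt, c.txt, e.txt} staged={none}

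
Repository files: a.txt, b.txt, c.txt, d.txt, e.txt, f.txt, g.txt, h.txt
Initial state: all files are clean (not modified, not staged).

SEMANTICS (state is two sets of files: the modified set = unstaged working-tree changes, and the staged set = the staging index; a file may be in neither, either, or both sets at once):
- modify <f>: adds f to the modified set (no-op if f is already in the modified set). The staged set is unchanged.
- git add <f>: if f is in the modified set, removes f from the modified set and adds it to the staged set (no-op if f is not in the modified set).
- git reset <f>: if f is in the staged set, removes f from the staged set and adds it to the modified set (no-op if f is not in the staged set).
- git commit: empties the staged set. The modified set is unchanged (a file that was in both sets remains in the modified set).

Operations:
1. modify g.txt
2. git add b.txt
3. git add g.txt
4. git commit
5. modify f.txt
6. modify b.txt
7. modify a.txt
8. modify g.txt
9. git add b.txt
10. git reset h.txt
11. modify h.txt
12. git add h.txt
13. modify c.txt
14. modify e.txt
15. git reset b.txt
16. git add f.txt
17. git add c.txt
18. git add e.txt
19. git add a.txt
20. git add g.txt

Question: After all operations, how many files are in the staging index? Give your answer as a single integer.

Answer: 6

Derivation:
After op 1 (modify g.txt): modified={g.txt} staged={none}
After op 2 (git add b.txt): modified={g.txt} staged={none}
After op 3 (git add g.txt): modified={none} staged={g.txt}
After op 4 (git commit): modified={none} staged={none}
After op 5 (modify f.txt): modified={f.txt} staged={none}
After op 6 (modify b.txt): modified={b.txt, f.txt} staged={none}
After op 7 (modify a.txt): modified={a.txt, b.txt, f.txt} staged={none}
After op 8 (modify g.txt): modified={a.txt, b.txt, f.txt, g.txt} staged={none}
After op 9 (git add b.txt): modified={a.txt, f.txt, g.txt} staged={b.txt}
After op 10 (git reset h.txt): modified={a.txt, f.txt, g.txt} staged={b.txt}
After op 11 (modify h.txt): modified={a.txt, f.txt, g.txt, h.txt} staged={b.txt}
After op 12 (git add h.txt): modified={a.txt, f.txt, g.txt} staged={b.txt, h.txt}
After op 13 (modify c.txt): modified={a.txt, c.txt, f.txt, g.txt} staged={b.txt, h.txt}
After op 14 (modify e.txt): modified={a.txt, c.txt, e.txt, f.txt, g.txt} staged={b.txt, h.txt}
After op 15 (git reset b.txt): modified={a.txt, b.txt, c.txt, e.txt, f.txt, g.txt} staged={h.txt}
After op 16 (git add f.txt): modified={a.txt, b.txt, c.txt, e.txt, g.txt} staged={f.txt, h.txt}
After op 17 (git add c.txt): modified={a.txt, b.txt, e.txt, g.txt} staged={c.txt, f.txt, h.txt}
After op 18 (git add e.txt): modified={a.txt, b.txt, g.txt} staged={c.txt, e.txt, f.txt, h.txt}
After op 19 (git add a.txt): modified={b.txt, g.txt} staged={a.txt, c.txt, e.txt, f.txt, h.txt}
After op 20 (git add g.txt): modified={b.txt} staged={a.txt, c.txt, e.txt, f.txt, g.txt, h.txt}
Final staged set: {a.txt, c.txt, e.txt, f.txt, g.txt, h.txt} -> count=6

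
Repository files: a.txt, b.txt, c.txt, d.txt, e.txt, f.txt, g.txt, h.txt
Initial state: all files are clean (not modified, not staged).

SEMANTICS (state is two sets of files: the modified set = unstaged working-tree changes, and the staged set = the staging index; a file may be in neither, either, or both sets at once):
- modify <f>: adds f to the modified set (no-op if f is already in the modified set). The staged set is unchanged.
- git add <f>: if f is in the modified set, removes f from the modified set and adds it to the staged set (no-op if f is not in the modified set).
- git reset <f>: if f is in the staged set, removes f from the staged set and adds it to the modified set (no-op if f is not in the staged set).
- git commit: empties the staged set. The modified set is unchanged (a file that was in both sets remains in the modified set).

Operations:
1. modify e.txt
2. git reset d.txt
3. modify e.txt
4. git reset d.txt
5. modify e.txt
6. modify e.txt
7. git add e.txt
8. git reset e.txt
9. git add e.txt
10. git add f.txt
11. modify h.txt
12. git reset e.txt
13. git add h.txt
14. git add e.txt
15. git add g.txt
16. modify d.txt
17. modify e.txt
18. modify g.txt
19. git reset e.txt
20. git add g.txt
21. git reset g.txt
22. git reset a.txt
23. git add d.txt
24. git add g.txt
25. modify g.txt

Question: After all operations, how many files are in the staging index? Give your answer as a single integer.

After op 1 (modify e.txt): modified={e.txt} staged={none}
After op 2 (git reset d.txt): modified={e.txt} staged={none}
After op 3 (modify e.txt): modified={e.txt} staged={none}
After op 4 (git reset d.txt): modified={e.txt} staged={none}
After op 5 (modify e.txt): modified={e.txt} staged={none}
After op 6 (modify e.txt): modified={e.txt} staged={none}
After op 7 (git add e.txt): modified={none} staged={e.txt}
After op 8 (git reset e.txt): modified={e.txt} staged={none}
After op 9 (git add e.txt): modified={none} staged={e.txt}
After op 10 (git add f.txt): modified={none} staged={e.txt}
After op 11 (modify h.txt): modified={h.txt} staged={e.txt}
After op 12 (git reset e.txt): modified={e.txt, h.txt} staged={none}
After op 13 (git add h.txt): modified={e.txt} staged={h.txt}
After op 14 (git add e.txt): modified={none} staged={e.txt, h.txt}
After op 15 (git add g.txt): modified={none} staged={e.txt, h.txt}
After op 16 (modify d.txt): modified={d.txt} staged={e.txt, h.txt}
After op 17 (modify e.txt): modified={d.txt, e.txt} staged={e.txt, h.txt}
After op 18 (modify g.txt): modified={d.txt, e.txt, g.txt} staged={e.txt, h.txt}
After op 19 (git reset e.txt): modified={d.txt, e.txt, g.txt} staged={h.txt}
After op 20 (git add g.txt): modified={d.txt, e.txt} staged={g.txt, h.txt}
After op 21 (git reset g.txt): modified={d.txt, e.txt, g.txt} staged={h.txt}
After op 22 (git reset a.txt): modified={d.txt, e.txt, g.txt} staged={h.txt}
After op 23 (git add d.txt): modified={e.txt, g.txt} staged={d.txt, h.txt}
After op 24 (git add g.txt): modified={e.txt} staged={d.txt, g.txt, h.txt}
After op 25 (modify g.txt): modified={e.txt, g.txt} staged={d.txt, g.txt, h.txt}
Final staged set: {d.txt, g.txt, h.txt} -> count=3

Answer: 3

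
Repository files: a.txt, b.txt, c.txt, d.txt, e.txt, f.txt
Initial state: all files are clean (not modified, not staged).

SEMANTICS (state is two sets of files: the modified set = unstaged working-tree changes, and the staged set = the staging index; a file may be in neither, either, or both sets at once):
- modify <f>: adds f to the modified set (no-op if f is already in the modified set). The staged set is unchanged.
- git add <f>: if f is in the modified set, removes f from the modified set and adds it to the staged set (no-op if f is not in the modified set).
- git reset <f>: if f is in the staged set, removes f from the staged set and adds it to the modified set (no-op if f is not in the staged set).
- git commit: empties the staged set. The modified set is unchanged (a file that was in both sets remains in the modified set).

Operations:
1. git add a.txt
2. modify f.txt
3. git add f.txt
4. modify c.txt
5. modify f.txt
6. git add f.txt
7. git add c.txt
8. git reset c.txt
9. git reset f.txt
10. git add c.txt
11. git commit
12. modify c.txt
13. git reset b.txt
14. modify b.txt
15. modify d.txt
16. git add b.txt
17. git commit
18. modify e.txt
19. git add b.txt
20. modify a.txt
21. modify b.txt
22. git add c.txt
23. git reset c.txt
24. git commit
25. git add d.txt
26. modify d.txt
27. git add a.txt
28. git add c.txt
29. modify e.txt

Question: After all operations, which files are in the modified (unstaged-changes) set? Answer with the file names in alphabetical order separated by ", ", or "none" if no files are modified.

Answer: b.txt, d.txt, e.txt, f.txt

Derivation:
After op 1 (git add a.txt): modified={none} staged={none}
After op 2 (modify f.txt): modified={f.txt} staged={none}
After op 3 (git add f.txt): modified={none} staged={f.txt}
After op 4 (modify c.txt): modified={c.txt} staged={f.txt}
After op 5 (modify f.txt): modified={c.txt, f.txt} staged={f.txt}
After op 6 (git add f.txt): modified={c.txt} staged={f.txt}
After op 7 (git add c.txt): modified={none} staged={c.txt, f.txt}
After op 8 (git reset c.txt): modified={c.txt} staged={f.txt}
After op 9 (git reset f.txt): modified={c.txt, f.txt} staged={none}
After op 10 (git add c.txt): modified={f.txt} staged={c.txt}
After op 11 (git commit): modified={f.txt} staged={none}
After op 12 (modify c.txt): modified={c.txt, f.txt} staged={none}
After op 13 (git reset b.txt): modified={c.txt, f.txt} staged={none}
After op 14 (modify b.txt): modified={b.txt, c.txt, f.txt} staged={none}
After op 15 (modify d.txt): modified={b.txt, c.txt, d.txt, f.txt} staged={none}
After op 16 (git add b.txt): modified={c.txt, d.txt, f.txt} staged={b.txt}
After op 17 (git commit): modified={c.txt, d.txt, f.txt} staged={none}
After op 18 (modify e.txt): modified={c.txt, d.txt, e.txt, f.txt} staged={none}
After op 19 (git add b.txt): modified={c.txt, d.txt, e.txt, f.txt} staged={none}
After op 20 (modify a.txt): modified={a.txt, c.txt, d.txt, e.txt, f.txt} staged={none}
After op 21 (modify b.txt): modified={a.txt, b.txt, c.txt, d.txt, e.txt, f.txt} staged={none}
After op 22 (git add c.txt): modified={a.txt, b.txt, d.txt, e.txt, f.txt} staged={c.txt}
After op 23 (git reset c.txt): modified={a.txt, b.txt, c.txt, d.txt, e.txt, f.txt} staged={none}
After op 24 (git commit): modified={a.txt, b.txt, c.txt, d.txt, e.txt, f.txt} staged={none}
After op 25 (git add d.txt): modified={a.txt, b.txt, c.txt, e.txt, f.txt} staged={d.txt}
After op 26 (modify d.txt): modified={a.txt, b.txt, c.txt, d.txt, e.txt, f.txt} staged={d.txt}
After op 27 (git add a.txt): modified={b.txt, c.txt, d.txt, e.txt, f.txt} staged={a.txt, d.txt}
After op 28 (git add c.txt): modified={b.txt, d.txt, e.txt, f.txt} staged={a.txt, c.txt, d.txt}
After op 29 (modify e.txt): modified={b.txt, d.txt, e.txt, f.txt} staged={a.txt, c.txt, d.txt}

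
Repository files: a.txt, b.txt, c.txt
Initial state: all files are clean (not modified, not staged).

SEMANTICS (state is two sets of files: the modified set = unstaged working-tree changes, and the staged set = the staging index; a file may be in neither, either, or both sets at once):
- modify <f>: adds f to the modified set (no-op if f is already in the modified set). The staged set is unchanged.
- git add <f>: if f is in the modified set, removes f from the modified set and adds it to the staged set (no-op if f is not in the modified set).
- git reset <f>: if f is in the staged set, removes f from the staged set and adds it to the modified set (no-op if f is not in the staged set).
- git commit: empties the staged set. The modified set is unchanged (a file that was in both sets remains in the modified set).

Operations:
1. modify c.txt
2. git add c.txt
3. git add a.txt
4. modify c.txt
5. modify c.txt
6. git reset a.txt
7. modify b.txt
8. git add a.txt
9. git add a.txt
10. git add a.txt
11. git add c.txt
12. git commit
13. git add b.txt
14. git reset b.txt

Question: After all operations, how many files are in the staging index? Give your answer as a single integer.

After op 1 (modify c.txt): modified={c.txt} staged={none}
After op 2 (git add c.txt): modified={none} staged={c.txt}
After op 3 (git add a.txt): modified={none} staged={c.txt}
After op 4 (modify c.txt): modified={c.txt} staged={c.txt}
After op 5 (modify c.txt): modified={c.txt} staged={c.txt}
After op 6 (git reset a.txt): modified={c.txt} staged={c.txt}
After op 7 (modify b.txt): modified={b.txt, c.txt} staged={c.txt}
After op 8 (git add a.txt): modified={b.txt, c.txt} staged={c.txt}
After op 9 (git add a.txt): modified={b.txt, c.txt} staged={c.txt}
After op 10 (git add a.txt): modified={b.txt, c.txt} staged={c.txt}
After op 11 (git add c.txt): modified={b.txt} staged={c.txt}
After op 12 (git commit): modified={b.txt} staged={none}
After op 13 (git add b.txt): modified={none} staged={b.txt}
After op 14 (git reset b.txt): modified={b.txt} staged={none}
Final staged set: {none} -> count=0

Answer: 0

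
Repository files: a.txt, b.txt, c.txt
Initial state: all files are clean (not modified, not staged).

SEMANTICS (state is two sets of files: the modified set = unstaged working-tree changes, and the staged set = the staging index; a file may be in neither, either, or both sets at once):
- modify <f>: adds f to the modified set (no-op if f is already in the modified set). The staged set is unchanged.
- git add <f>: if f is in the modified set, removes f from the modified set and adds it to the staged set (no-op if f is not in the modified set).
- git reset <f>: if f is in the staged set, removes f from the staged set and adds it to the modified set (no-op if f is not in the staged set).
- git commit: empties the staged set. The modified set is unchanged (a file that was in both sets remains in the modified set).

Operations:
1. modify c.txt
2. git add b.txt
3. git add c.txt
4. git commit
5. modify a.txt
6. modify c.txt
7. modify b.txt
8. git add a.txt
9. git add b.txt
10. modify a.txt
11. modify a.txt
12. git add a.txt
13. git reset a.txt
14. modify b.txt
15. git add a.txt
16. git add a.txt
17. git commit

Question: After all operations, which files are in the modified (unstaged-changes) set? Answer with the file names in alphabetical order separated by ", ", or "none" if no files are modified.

Answer: b.txt, c.txt

Derivation:
After op 1 (modify c.txt): modified={c.txt} staged={none}
After op 2 (git add b.txt): modified={c.txt} staged={none}
After op 3 (git add c.txt): modified={none} staged={c.txt}
After op 4 (git commit): modified={none} staged={none}
After op 5 (modify a.txt): modified={a.txt} staged={none}
After op 6 (modify c.txt): modified={a.txt, c.txt} staged={none}
After op 7 (modify b.txt): modified={a.txt, b.txt, c.txt} staged={none}
After op 8 (git add a.txt): modified={b.txt, c.txt} staged={a.txt}
After op 9 (git add b.txt): modified={c.txt} staged={a.txt, b.txt}
After op 10 (modify a.txt): modified={a.txt, c.txt} staged={a.txt, b.txt}
After op 11 (modify a.txt): modified={a.txt, c.txt} staged={a.txt, b.txt}
After op 12 (git add a.txt): modified={c.txt} staged={a.txt, b.txt}
After op 13 (git reset a.txt): modified={a.txt, c.txt} staged={b.txt}
After op 14 (modify b.txt): modified={a.txt, b.txt, c.txt} staged={b.txt}
After op 15 (git add a.txt): modified={b.txt, c.txt} staged={a.txt, b.txt}
After op 16 (git add a.txt): modified={b.txt, c.txt} staged={a.txt, b.txt}
After op 17 (git commit): modified={b.txt, c.txt} staged={none}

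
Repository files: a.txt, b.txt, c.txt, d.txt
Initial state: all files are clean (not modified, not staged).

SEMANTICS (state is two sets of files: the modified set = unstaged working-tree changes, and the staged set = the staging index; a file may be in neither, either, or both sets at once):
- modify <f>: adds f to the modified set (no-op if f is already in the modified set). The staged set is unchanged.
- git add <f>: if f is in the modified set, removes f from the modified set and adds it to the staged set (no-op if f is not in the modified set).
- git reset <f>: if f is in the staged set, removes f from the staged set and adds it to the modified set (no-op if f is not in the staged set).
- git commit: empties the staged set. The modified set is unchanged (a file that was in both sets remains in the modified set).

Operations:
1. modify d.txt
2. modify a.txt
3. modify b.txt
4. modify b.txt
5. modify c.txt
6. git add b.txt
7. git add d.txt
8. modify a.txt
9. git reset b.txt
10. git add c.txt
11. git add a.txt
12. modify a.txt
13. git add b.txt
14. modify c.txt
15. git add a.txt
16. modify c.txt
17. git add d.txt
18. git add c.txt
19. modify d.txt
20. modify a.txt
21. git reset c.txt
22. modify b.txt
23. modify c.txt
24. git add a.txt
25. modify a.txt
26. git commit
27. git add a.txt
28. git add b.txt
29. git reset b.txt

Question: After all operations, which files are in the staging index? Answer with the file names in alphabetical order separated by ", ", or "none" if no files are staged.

After op 1 (modify d.txt): modified={d.txt} staged={none}
After op 2 (modify a.txt): modified={a.txt, d.txt} staged={none}
After op 3 (modify b.txt): modified={a.txt, b.txt, d.txt} staged={none}
After op 4 (modify b.txt): modified={a.txt, b.txt, d.txt} staged={none}
After op 5 (modify c.txt): modified={a.txt, b.txt, c.txt, d.txt} staged={none}
After op 6 (git add b.txt): modified={a.txt, c.txt, d.txt} staged={b.txt}
After op 7 (git add d.txt): modified={a.txt, c.txt} staged={b.txt, d.txt}
After op 8 (modify a.txt): modified={a.txt, c.txt} staged={b.txt, d.txt}
After op 9 (git reset b.txt): modified={a.txt, b.txt, c.txt} staged={d.txt}
After op 10 (git add c.txt): modified={a.txt, b.txt} staged={c.txt, d.txt}
After op 11 (git add a.txt): modified={b.txt} staged={a.txt, c.txt, d.txt}
After op 12 (modify a.txt): modified={a.txt, b.txt} staged={a.txt, c.txt, d.txt}
After op 13 (git add b.txt): modified={a.txt} staged={a.txt, b.txt, c.txt, d.txt}
After op 14 (modify c.txt): modified={a.txt, c.txt} staged={a.txt, b.txt, c.txt, d.txt}
After op 15 (git add a.txt): modified={c.txt} staged={a.txt, b.txt, c.txt, d.txt}
After op 16 (modify c.txt): modified={c.txt} staged={a.txt, b.txt, c.txt, d.txt}
After op 17 (git add d.txt): modified={c.txt} staged={a.txt, b.txt, c.txt, d.txt}
After op 18 (git add c.txt): modified={none} staged={a.txt, b.txt, c.txt, d.txt}
After op 19 (modify d.txt): modified={d.txt} staged={a.txt, b.txt, c.txt, d.txt}
After op 20 (modify a.txt): modified={a.txt, d.txt} staged={a.txt, b.txt, c.txt, d.txt}
After op 21 (git reset c.txt): modified={a.txt, c.txt, d.txt} staged={a.txt, b.txt, d.txt}
After op 22 (modify b.txt): modified={a.txt, b.txt, c.txt, d.txt} staged={a.txt, b.txt, d.txt}
After op 23 (modify c.txt): modified={a.txt, b.txt, c.txt, d.txt} staged={a.txt, b.txt, d.txt}
After op 24 (git add a.txt): modified={b.txt, c.txt, d.txt} staged={a.txt, b.txt, d.txt}
After op 25 (modify a.txt): modified={a.txt, b.txt, c.txt, d.txt} staged={a.txt, b.txt, d.txt}
After op 26 (git commit): modified={a.txt, b.txt, c.txt, d.txt} staged={none}
After op 27 (git add a.txt): modified={b.txt, c.txt, d.txt} staged={a.txt}
After op 28 (git add b.txt): modified={c.txt, d.txt} staged={a.txt, b.txt}
After op 29 (git reset b.txt): modified={b.txt, c.txt, d.txt} staged={a.txt}

Answer: a.txt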